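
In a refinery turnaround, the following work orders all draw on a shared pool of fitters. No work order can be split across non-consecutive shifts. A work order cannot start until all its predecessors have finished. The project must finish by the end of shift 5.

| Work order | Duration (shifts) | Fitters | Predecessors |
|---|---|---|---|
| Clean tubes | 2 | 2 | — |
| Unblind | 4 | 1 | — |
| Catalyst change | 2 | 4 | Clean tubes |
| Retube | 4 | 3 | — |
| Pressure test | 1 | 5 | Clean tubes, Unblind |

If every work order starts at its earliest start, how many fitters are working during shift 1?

At early start, shift 1 has: Clean tubes, Unblind, Retube.
Demand: 2 + 1 + 3 = 6.

6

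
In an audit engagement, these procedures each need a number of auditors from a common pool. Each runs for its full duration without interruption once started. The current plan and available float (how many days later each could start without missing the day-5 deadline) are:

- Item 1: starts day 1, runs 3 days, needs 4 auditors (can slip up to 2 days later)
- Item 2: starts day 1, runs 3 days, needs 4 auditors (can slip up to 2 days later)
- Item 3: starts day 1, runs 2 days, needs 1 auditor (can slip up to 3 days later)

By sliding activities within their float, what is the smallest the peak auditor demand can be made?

8

Early-start (Item 1@1, Item 2@1, Item 3@1) gives peak 9: d1:9  d2:9  d3:8  d4:0  d5:0.
Shift Item 3→4.
Schedule Item 1@1, Item 2@1, Item 3@4: d1:8  d2:8  d3:8  d4:1  d5:1 — peak 8.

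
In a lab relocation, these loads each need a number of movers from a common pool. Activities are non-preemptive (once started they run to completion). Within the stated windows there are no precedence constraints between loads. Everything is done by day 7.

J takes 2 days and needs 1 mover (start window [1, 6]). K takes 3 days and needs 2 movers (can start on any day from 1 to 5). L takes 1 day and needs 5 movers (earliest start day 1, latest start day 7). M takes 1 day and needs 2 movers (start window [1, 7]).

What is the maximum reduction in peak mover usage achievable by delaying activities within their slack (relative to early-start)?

5

Early-start peak: d1:10  d2:3  d3:2  d4:0  d5:0  d6:0  d7:0 ⇒ 10.
Leveled (J@1, K@1, L@4, M@1): d1:5  d2:3  d3:2  d4:5  d5:0  d6:0  d7:0 ⇒ 5.
Reduction 10 − 5 = 5.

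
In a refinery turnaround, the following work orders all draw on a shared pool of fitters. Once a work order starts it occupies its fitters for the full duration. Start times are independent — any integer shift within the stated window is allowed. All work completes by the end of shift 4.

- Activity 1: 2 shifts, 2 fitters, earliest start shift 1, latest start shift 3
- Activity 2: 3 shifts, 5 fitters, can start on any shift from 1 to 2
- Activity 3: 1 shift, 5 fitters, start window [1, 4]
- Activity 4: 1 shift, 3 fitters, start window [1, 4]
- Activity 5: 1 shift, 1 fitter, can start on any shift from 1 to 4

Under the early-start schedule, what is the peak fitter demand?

16

Early-start schedule: Activity 1@1, Activity 2@1, Activity 3@1, Activity 4@1, Activity 5@1.
Load per shift: shift 1: 16, shift 2: 7, shift 3: 5, shift 4: 0.
Peak is 16.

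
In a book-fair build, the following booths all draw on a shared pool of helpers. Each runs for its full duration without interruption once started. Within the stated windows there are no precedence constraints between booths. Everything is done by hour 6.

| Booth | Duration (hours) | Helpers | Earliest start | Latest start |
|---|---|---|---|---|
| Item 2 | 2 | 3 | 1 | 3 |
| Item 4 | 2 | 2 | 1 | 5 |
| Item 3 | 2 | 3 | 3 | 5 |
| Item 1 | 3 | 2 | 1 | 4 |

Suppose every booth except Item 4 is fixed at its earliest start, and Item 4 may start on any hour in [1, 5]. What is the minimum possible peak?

5

Item 4@1: h1:7  h2:7  h3:5  h4:3  h5:0  h6:0 → peak 7
Item 4@2: h1:5  h2:7  h3:7  h4:3  h5:0  h6:0 → peak 7
Item 4@3: h1:5  h2:5  h3:7  h4:5  h5:0  h6:0 → peak 7
Item 4@4: h1:5  h2:5  h3:5  h4:5  h5:2  h6:0 → peak 5
Item 4@5: h1:5  h2:5  h3:5  h4:3  h5:2  h6:2 → peak 5
Best is Item 4@4, peak 5.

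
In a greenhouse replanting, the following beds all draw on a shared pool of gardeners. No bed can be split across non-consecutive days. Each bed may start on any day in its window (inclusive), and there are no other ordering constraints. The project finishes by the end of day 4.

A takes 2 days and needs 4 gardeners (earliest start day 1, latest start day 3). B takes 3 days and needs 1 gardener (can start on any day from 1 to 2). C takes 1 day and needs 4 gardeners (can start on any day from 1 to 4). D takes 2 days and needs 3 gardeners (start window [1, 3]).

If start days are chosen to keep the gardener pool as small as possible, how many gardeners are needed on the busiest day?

7

Early-start (A@1, B@1, C@1, D@1) gives peak 12: d1:12  d2:8  d3:1  d4:0.
Shift C→4, D→3.
Schedule A@1, B@1, C@4, D@3: d1:5  d2:5  d3:4  d4:7 — peak 7.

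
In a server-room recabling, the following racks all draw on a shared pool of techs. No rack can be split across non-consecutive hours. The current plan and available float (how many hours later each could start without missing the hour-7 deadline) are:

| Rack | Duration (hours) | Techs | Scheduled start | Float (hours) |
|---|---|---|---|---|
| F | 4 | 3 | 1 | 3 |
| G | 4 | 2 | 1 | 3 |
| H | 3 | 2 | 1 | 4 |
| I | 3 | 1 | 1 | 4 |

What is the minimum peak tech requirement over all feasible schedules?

5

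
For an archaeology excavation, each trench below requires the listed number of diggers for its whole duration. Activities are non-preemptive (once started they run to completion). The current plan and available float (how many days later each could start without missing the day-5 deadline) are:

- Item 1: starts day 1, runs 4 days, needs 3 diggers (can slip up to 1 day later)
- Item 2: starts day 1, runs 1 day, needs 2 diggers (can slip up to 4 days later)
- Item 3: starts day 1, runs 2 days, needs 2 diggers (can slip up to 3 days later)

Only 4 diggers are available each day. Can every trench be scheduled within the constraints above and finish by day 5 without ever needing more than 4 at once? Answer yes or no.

no

The minimum achievable peak is 5; 4 < 5, so no feasible schedule stays within the cap.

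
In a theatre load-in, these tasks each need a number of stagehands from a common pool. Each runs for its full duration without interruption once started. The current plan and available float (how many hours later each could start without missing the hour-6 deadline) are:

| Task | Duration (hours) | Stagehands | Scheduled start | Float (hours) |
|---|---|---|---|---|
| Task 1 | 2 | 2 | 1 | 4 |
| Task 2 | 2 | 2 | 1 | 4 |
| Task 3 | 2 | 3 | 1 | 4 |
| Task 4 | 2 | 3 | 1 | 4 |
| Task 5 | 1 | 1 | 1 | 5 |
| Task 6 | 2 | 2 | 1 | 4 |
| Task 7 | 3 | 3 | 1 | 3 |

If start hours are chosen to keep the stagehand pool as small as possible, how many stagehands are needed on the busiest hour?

6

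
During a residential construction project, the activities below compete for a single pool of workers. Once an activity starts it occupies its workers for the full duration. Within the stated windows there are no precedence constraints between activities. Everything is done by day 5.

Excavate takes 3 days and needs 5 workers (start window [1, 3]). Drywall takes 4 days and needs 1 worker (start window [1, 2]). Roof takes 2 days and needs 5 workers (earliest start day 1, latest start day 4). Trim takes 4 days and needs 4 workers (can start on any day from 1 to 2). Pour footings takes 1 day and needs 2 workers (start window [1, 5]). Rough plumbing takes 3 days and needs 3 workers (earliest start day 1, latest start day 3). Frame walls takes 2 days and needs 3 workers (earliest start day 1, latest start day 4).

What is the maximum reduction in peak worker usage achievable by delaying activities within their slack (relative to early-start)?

10

Early-start peak: d1:23  d2:21  d3:13  d4:5  d5:0 ⇒ 23.
Leveled (Excavate@1, Drywall@1, Roof@4, Trim@1, Pour footings@5, Rough plumbing@1, Frame walls@4): d1:13  d2:13  d3:13  d4:13  d5:10 ⇒ 13.
Reduction 23 − 13 = 10.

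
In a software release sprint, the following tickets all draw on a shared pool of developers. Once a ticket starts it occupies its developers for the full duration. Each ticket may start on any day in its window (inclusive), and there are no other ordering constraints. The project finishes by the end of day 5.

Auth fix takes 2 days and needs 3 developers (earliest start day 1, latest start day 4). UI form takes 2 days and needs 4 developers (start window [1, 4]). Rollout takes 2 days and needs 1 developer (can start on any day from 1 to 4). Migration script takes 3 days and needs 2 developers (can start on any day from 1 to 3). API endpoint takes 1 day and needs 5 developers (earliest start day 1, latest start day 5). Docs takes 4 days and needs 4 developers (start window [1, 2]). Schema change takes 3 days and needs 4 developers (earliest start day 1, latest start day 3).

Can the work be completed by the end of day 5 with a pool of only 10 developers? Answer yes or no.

Total developer-days = 55; over 5 days the average is 55/5 > 10, so some day must exceed 10.

no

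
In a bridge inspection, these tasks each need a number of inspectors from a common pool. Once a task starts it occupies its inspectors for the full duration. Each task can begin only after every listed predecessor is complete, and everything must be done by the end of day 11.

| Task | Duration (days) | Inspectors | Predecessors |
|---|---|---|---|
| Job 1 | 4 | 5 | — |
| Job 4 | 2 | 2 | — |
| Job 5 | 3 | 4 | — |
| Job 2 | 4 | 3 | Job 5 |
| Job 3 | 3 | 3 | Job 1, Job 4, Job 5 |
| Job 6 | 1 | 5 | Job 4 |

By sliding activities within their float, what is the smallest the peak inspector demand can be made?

8

Early-start (Job 1@1, Job 4@1, Job 5@1, Job 2@4, Job 3@5, Job 6@3) gives peak 14: d1:11  d2:11  d3:14  d4:8  d5:6  d6:6  d7:6  d8:0  d9:0  d10:0  d11:0.
Shift Job 5→5, Job 2→8, Job 3→8, Job 6→11.
Schedule Job 1@1, Job 4@1, Job 5@5, Job 2@8, Job 3@8, Job 6@11: d1:7  d2:7  d3:5  d4:5  d5:4  d6:4  d7:4  d8:6  d9:6  d10:6  d11:8 — peak 8.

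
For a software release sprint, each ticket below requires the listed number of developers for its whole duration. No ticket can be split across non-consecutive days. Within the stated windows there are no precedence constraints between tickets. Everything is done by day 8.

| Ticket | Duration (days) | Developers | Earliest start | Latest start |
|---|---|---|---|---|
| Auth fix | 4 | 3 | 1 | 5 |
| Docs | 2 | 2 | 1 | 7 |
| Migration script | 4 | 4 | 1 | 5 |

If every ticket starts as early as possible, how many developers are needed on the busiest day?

Early-start schedule: Auth fix@1, Docs@1, Migration script@1.
Load per day: day 1: 9, day 2: 9, day 3: 7, day 4: 7, day 5: 0, day 6: 0, day 7: 0, day 8: 0.
Peak is 9.

9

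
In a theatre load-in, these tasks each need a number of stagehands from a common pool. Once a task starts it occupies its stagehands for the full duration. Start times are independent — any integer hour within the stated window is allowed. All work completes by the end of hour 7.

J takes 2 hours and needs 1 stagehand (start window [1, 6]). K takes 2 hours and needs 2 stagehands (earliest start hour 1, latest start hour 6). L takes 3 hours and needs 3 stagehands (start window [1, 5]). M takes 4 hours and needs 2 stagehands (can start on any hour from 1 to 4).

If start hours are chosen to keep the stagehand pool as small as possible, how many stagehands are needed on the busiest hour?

4

Early-start (J@1, K@1, L@1, M@1) gives peak 8: h1:8  h2:8  h3:5  h4:2  h5:0  h6:0  h7:0.
Shift K→3, L→5.
Schedule J@1, K@3, L@5, M@1: h1:3  h2:3  h3:4  h4:4  h5:3  h6:3  h7:3 — peak 4.
Total stagehand-hours = 23 over 7 hours ⇒ peak ≥ ⌈23/7⌉ = 4, so 4 is optimal.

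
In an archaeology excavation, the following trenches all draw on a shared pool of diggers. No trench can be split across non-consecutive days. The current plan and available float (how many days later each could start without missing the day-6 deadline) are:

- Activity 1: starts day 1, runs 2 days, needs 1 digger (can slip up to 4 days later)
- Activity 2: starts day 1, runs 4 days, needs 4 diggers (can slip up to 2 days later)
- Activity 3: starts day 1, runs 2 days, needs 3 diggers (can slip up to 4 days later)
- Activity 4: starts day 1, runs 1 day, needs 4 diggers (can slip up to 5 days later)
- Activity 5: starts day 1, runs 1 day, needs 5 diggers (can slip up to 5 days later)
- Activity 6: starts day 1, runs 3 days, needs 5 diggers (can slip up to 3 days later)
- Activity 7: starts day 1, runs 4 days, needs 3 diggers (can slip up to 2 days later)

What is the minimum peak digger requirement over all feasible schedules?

Early-start (Activity 1@1, Activity 2@1, Activity 3@1, Activity 4@1, Activity 5@1, Activity 6@1, Activity 7@1) gives peak 25: d1:25  d2:16  d3:12  d4:7  d5:0  d6:0.
Shift Activity 5→3, Activity 6→4, Activity 7→2.
Schedule Activity 1@1, Activity 2@1, Activity 3@1, Activity 4@1, Activity 5@3, Activity 6@4, Activity 7@2: d1:12  d2:11  d3:12  d4:12  d5:8  d6:5 — peak 12.

12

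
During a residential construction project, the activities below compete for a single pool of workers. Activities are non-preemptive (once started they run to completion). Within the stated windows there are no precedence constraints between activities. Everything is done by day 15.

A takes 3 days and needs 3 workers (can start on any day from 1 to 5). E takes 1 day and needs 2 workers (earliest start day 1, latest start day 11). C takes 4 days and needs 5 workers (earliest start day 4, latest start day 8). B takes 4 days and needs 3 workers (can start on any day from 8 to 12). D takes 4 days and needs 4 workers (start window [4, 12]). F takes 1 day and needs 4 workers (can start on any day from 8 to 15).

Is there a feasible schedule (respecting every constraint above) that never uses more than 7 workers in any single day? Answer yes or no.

Schedule A@1, E@1, C@4, B@8, D@8, F@12: d1:5  d2:3  d3:3  d4:5  d5:5  d6:5  d7:5  d8:7  d9:7  d10:7  d11:7  d12:4  d13:0  d14:0  d15:0 — peak 7 ≤ 7.

yes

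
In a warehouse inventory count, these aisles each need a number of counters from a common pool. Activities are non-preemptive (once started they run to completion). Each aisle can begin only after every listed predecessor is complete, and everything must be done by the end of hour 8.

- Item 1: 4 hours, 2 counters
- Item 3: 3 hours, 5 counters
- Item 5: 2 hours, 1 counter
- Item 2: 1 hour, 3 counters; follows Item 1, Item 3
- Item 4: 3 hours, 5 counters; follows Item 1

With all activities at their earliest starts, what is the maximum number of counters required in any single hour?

Early-start schedule: Item 1@1, Item 3@1, Item 5@1, Item 2@5, Item 4@5.
Load per hour: hour 1: 8, hour 2: 8, hour 3: 7, hour 4: 2, hour 5: 8, hour 6: 5, hour 7: 5, hour 8: 0.
Peak is 8.

8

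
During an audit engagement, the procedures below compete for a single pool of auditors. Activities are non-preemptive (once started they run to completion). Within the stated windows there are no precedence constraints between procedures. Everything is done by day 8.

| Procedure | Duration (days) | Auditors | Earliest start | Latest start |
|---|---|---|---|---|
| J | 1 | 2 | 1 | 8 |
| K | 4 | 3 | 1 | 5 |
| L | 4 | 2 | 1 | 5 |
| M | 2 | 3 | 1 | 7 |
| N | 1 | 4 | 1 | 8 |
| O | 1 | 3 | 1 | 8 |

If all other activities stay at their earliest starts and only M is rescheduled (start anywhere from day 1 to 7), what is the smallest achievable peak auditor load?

M@1: d1:17  d2:8  d3:5  d4:5  d5:0  d6:0  d7:0  d8:0 → peak 17
M@2: d1:14  d2:8  d3:8  d4:5  d5:0  d6:0  d7:0  d8:0 → peak 14
M@3: d1:14  d2:5  d3:8  d4:8  d5:0  d6:0  d7:0  d8:0 → peak 14
M@4: d1:14  d2:5  d3:5  d4:8  d5:3  d6:0  d7:0  d8:0 → peak 14
M@5: d1:14  d2:5  d3:5  d4:5  d5:3  d6:3  d7:0  d8:0 → peak 14
M@6: d1:14  d2:5  d3:5  d4:5  d5:0  d6:3  d7:3  d8:0 → peak 14
M@7: d1:14  d2:5  d3:5  d4:5  d5:0  d6:0  d7:3  d8:3 → peak 14
Best is M@2, peak 14.

14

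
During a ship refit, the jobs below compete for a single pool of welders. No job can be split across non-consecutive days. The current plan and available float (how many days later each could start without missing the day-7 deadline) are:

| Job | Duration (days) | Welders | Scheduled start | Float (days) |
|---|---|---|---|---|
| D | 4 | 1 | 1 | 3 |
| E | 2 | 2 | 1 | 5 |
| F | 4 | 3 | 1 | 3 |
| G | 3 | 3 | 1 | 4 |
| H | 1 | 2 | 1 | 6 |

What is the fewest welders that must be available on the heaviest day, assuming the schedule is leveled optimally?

5

Early-start (D@1, E@1, F@1, G@1, H@1) gives peak 11: d1:11  d2:9  d3:7  d4:4  d5:0  d6:0  d7:0.
Shift E→5, G→5, H→7.
Schedule D@1, E@5, F@1, G@5, H@7: d1:4  d2:4  d3:4  d4:4  d5:5  d6:5  d7:5 — peak 5.
Total welder-days = 31 over 7 days ⇒ peak ≥ ⌈31/7⌉ = 5, so 5 is optimal.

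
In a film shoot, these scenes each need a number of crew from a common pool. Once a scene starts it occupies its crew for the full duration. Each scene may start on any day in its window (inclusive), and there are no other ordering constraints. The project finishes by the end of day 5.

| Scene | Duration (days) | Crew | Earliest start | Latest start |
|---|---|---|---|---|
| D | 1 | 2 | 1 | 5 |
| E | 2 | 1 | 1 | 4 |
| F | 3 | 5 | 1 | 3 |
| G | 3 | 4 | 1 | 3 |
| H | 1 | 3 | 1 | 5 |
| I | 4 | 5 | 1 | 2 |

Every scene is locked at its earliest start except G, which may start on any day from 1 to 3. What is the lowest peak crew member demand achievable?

16

G@1: d1:20  d2:15  d3:14  d4:5  d5:0 → peak 20
G@2: d1:16  d2:15  d3:14  d4:9  d5:0 → peak 16
G@3: d1:16  d2:11  d3:14  d4:9  d5:4 → peak 16
Best is G@2, peak 16.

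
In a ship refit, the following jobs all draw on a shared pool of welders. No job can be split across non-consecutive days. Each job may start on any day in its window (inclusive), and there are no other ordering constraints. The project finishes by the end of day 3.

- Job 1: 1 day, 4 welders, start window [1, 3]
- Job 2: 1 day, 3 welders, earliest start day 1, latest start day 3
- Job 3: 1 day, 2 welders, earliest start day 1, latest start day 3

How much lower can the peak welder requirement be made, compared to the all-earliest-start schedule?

5

Early-start peak: d1:9  d2:0  d3:0 ⇒ 9.
Leveled (Job 1@1, Job 2@2, Job 3@3): d1:4  d2:3  d3:2 ⇒ 4.
Reduction 9 − 4 = 5.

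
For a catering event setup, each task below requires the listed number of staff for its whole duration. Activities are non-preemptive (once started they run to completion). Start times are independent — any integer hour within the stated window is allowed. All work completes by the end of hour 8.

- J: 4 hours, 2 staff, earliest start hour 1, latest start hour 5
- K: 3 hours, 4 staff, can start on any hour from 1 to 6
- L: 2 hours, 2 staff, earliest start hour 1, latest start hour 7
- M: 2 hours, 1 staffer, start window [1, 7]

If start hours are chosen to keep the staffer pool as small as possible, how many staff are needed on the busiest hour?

Early-start (J@1, K@1, L@1, M@1) gives peak 9: h1:9  h2:9  h3:6  h4:2  h5:0  h6:0  h7:0  h8:0.
Shift K→5, M→3.
Schedule J@1, K@5, L@1, M@3: h1:4  h2:4  h3:3  h4:3  h5:4  h6:4  h7:4  h8:0 — peak 4.
Total staffer-hours = 26 over 8 hours ⇒ peak ≥ ⌈26/8⌉ = 4, so 4 is optimal.

4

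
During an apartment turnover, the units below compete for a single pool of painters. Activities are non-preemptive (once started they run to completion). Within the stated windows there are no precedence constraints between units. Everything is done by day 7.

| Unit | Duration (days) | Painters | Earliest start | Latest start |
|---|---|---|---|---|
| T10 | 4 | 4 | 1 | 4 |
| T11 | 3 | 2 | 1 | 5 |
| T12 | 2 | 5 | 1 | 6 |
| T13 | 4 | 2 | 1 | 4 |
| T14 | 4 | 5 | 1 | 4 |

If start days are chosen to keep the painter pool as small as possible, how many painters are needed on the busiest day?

11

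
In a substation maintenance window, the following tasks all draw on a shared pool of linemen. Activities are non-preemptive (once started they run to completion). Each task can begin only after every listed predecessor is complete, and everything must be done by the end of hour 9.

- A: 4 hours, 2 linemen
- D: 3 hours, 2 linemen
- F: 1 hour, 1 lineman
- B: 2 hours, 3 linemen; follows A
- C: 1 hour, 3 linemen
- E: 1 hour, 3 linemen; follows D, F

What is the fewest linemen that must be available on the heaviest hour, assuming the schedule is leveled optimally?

4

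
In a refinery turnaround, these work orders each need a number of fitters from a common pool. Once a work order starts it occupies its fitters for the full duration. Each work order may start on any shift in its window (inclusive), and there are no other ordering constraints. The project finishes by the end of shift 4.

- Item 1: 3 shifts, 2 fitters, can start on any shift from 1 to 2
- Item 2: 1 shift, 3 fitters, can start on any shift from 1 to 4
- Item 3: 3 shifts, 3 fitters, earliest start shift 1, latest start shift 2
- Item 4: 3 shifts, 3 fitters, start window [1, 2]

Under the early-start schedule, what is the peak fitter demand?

Early-start schedule: Item 1@1, Item 2@1, Item 3@1, Item 4@1.
Load per shift: shift 1: 11, shift 2: 8, shift 3: 8, shift 4: 0.
Peak is 11.

11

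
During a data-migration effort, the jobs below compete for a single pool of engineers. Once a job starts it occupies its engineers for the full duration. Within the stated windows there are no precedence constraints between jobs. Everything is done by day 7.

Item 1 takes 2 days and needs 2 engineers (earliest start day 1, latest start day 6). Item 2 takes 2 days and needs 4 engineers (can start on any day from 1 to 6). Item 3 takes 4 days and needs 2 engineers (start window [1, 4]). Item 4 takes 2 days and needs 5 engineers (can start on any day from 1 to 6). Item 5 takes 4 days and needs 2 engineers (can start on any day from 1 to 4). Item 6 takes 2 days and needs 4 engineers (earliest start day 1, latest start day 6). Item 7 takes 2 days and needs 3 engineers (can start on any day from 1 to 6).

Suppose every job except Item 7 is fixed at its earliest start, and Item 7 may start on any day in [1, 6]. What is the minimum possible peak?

19

Item 7@1: d1:22  d2:22  d3:4  d4:4  d5:0  d6:0  d7:0 → peak 22
Item 7@2: d1:19  d2:22  d3:7  d4:4  d5:0  d6:0  d7:0 → peak 22
Item 7@3: d1:19  d2:19  d3:7  d4:7  d5:0  d6:0  d7:0 → peak 19
Item 7@4: d1:19  d2:19  d3:4  d4:7  d5:3  d6:0  d7:0 → peak 19
Item 7@5: d1:19  d2:19  d3:4  d4:4  d5:3  d6:3  d7:0 → peak 19
Item 7@6: d1:19  d2:19  d3:4  d4:4  d5:0  d6:3  d7:3 → peak 19
Best is Item 7@3, peak 19.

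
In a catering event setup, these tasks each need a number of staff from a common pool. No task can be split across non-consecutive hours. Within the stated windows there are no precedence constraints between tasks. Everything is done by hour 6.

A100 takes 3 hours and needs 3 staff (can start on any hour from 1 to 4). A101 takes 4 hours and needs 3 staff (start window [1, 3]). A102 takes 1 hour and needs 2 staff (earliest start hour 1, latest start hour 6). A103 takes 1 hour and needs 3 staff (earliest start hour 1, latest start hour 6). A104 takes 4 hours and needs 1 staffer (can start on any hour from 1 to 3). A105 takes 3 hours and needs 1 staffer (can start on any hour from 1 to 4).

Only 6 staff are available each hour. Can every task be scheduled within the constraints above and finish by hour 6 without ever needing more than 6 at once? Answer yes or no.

The minimum achievable peak is 7; 6 < 7, so no feasible schedule stays within the cap.

no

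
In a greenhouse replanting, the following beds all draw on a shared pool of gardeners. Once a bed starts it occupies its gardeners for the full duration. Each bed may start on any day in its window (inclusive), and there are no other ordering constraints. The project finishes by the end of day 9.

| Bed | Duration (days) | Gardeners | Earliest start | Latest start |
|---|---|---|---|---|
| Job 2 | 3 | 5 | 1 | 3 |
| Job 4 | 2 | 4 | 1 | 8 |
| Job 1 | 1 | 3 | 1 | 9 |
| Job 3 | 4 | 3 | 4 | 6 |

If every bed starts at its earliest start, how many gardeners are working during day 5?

At early start, day 5 has: Job 3.
Demand: 3 = 3.

3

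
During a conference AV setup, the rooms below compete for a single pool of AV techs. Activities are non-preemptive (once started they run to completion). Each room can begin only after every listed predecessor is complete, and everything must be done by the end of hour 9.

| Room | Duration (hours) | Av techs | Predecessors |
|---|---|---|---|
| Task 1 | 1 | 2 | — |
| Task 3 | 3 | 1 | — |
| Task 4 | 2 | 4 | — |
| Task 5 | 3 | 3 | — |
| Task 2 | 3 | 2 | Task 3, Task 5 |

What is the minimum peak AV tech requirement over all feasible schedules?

Early-start (Task 1@1, Task 3@1, Task 4@1, Task 5@1, Task 2@4) gives peak 10: h1:10  h2:8  h3:4  h4:2  h5:2  h6:2  h7:0  h8:0  h9:0.
Shift Task 4→5, Task 5→2, Task 2→7.
Schedule Task 1@1, Task 3@1, Task 4@5, Task 5@2, Task 2@7: h1:3  h2:4  h3:4  h4:3  h5:4  h6:4  h7:2  h8:2  h9:2 — peak 4.
Total AV tech-hours = 28 over 9 hours ⇒ peak ≥ ⌈28/9⌉ = 4, so 4 is optimal.

4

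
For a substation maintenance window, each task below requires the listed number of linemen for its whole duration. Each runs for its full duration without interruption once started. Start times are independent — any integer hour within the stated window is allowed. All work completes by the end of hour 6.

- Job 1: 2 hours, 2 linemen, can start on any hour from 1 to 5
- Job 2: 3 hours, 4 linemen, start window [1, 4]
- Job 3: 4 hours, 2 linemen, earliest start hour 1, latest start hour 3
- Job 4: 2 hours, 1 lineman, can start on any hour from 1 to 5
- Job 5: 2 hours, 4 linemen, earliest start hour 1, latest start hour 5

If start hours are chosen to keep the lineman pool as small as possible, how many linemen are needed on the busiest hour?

7

Early-start (Job 1@1, Job 2@1, Job 3@1, Job 4@1, Job 5@1) gives peak 13: h1:13  h2:13  h3:6  h4:2  h5:0  h6:0.
Shift Job 3→3, Job 5→4.
Schedule Job 1@1, Job 2@1, Job 3@3, Job 4@1, Job 5@4: h1:7  h2:7  h3:6  h4:6  h5:6  h6:2 — peak 7.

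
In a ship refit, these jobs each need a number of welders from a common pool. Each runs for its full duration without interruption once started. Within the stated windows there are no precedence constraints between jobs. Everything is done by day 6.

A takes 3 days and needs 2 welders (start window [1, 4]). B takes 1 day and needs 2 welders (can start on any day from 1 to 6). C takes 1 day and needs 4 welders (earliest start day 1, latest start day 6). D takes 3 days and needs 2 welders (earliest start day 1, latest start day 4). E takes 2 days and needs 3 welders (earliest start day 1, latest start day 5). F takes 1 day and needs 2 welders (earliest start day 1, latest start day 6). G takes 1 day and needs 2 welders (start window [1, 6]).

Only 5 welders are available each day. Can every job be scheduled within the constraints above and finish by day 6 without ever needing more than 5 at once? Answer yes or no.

no

The minimum achievable peak is 6; 5 < 6, so no feasible schedule stays within the cap.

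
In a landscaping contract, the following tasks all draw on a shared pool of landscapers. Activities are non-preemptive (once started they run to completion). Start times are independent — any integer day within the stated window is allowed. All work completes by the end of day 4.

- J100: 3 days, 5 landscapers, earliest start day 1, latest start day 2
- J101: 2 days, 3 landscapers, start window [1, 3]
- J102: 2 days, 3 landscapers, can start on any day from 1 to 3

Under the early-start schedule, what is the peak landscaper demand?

Early-start schedule: J100@1, J101@1, J102@1.
Load per day: day 1: 11, day 2: 11, day 3: 5, day 4: 0.
Peak is 11.

11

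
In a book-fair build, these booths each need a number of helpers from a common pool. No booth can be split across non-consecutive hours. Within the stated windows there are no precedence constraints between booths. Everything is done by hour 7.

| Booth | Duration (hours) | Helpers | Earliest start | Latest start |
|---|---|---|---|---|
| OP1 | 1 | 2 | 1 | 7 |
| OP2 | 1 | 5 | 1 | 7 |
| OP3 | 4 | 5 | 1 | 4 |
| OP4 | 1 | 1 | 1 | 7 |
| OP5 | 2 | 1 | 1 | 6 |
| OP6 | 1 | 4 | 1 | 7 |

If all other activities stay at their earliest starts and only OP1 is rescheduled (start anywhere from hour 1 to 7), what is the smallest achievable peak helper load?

16

OP1@1: h1:18  h2:6  h3:5  h4:5  h5:0  h6:0  h7:0 → peak 18
OP1@2: h1:16  h2:8  h3:5  h4:5  h5:0  h6:0  h7:0 → peak 16
OP1@3: h1:16  h2:6  h3:7  h4:5  h5:0  h6:0  h7:0 → peak 16
OP1@4: h1:16  h2:6  h3:5  h4:7  h5:0  h6:0  h7:0 → peak 16
OP1@5: h1:16  h2:6  h3:5  h4:5  h5:2  h6:0  h7:0 → peak 16
OP1@6: h1:16  h2:6  h3:5  h4:5  h5:0  h6:2  h7:0 → peak 16
OP1@7: h1:16  h2:6  h3:5  h4:5  h5:0  h6:0  h7:2 → peak 16
Best is OP1@2, peak 16.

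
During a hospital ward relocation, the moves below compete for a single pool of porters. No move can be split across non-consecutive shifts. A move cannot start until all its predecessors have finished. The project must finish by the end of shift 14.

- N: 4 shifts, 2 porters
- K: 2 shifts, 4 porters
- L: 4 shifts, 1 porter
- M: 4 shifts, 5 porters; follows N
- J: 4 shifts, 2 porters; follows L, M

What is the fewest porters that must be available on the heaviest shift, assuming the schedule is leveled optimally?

Early-start (N@1, K@1, L@1, M@5, J@9) gives peak 7: s1:7  s2:7  s3:3  s4:3  s5:5  s6:5  s7:5  s8:5  s9:2  s10:2  s11:2  s12:2  s13:0  s14:0.
Shift K→5, M→7, J→11.
Schedule N@1, K@5, L@1, M@7, J@11: s1:3  s2:3  s3:3  s4:3  s5:4  s6:4  s7:5  s8:5  s9:5  s10:5  s11:2  s12:2  s13:2  s14:2 — peak 5.

5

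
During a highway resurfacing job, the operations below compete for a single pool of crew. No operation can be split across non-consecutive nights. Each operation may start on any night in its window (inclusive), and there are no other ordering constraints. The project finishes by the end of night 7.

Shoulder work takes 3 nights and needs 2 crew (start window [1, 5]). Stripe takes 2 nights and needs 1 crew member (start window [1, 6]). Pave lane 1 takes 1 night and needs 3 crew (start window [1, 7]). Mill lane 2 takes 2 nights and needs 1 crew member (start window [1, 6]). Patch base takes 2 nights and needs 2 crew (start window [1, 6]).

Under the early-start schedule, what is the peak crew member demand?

9

Early-start schedule: Shoulder work@1, Stripe@1, Pave lane 1@1, Mill lane 2@1, Patch base@1.
Load per night: night 1: 9, night 2: 6, night 3: 2, night 4: 0, night 5: 0, night 6: 0, night 7: 0.
Peak is 9.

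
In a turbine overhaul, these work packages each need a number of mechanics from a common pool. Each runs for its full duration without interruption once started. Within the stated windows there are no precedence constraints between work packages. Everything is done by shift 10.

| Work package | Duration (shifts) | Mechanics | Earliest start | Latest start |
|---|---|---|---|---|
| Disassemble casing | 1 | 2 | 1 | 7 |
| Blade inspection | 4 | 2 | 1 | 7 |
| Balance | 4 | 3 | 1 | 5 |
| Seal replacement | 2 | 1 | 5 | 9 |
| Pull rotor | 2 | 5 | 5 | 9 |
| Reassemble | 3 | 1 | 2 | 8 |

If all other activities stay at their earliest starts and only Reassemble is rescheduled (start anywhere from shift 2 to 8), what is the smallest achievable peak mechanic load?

7

Reassemble@2: s1:7  s2:6  s3:6  s4:6  s5:6  s6:6  s7:0  s8:0  s9:0  s10:0 → peak 7
Reassemble@3: s1:7  s2:5  s3:6  s4:6  s5:7  s6:6  s7:0  s8:0  s9:0  s10:0 → peak 7
Reassemble@4: s1:7  s2:5  s3:5  s4:6  s5:7  s6:7  s7:0  s8:0  s9:0  s10:0 → peak 7
Reassemble@5: s1:7  s2:5  s3:5  s4:5  s5:7  s6:7  s7:1  s8:0  s9:0  s10:0 → peak 7
Reassemble@6: s1:7  s2:5  s3:5  s4:5  s5:6  s6:7  s7:1  s8:1  s9:0  s10:0 → peak 7
Reassemble@7: s1:7  s2:5  s3:5  s4:5  s5:6  s6:6  s7:1  s8:1  s9:1  s10:0 → peak 7
Reassemble@8: s1:7  s2:5  s3:5  s4:5  s5:6  s6:6  s7:0  s8:1  s9:1  s10:1 → peak 7
Best is Reassemble@2, peak 7.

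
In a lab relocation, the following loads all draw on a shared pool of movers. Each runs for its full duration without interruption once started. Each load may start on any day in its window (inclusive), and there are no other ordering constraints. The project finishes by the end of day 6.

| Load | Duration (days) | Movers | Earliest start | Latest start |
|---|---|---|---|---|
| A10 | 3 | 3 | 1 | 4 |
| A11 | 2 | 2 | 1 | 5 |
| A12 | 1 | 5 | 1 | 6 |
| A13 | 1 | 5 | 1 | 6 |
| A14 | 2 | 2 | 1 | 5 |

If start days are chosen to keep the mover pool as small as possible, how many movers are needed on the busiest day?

5

Early-start (A10@1, A11@1, A12@1, A13@1, A14@1) gives peak 17: d1:17  d2:7  d3:3  d4:0  d5:0  d6:0.
Shift A12→5, A13→6, A14→3.
Schedule A10@1, A11@1, A12@5, A13@6, A14@3: d1:5  d2:5  d3:5  d4:2  d5:5  d6:5 — peak 5.
Total mover-days = 27 over 6 days ⇒ peak ≥ ⌈27/6⌉ = 5, so 5 is optimal.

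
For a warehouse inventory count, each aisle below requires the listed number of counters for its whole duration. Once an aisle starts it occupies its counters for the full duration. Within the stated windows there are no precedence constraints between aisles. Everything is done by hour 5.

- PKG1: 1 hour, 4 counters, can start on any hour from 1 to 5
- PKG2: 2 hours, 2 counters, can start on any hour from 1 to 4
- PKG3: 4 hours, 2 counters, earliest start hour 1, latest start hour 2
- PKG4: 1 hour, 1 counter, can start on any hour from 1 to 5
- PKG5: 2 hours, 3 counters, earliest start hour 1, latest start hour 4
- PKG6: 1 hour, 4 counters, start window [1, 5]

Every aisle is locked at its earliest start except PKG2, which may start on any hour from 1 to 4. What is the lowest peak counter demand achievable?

PKG2@1: h1:16  h2:7  h3:2  h4:2  h5:0 → peak 16
PKG2@2: h1:14  h2:7  h3:4  h4:2  h5:0 → peak 14
PKG2@3: h1:14  h2:5  h3:4  h4:4  h5:0 → peak 14
PKG2@4: h1:14  h2:5  h3:2  h4:4  h5:2 → peak 14
Best is PKG2@2, peak 14.

14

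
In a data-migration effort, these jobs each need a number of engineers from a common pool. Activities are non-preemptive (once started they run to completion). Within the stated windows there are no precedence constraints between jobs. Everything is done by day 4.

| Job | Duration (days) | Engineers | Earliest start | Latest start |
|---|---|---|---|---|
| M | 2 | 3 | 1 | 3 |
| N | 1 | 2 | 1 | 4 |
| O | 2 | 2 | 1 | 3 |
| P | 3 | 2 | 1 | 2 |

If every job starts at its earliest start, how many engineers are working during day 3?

2

At early start, day 3 has: P.
Demand: 2 = 2.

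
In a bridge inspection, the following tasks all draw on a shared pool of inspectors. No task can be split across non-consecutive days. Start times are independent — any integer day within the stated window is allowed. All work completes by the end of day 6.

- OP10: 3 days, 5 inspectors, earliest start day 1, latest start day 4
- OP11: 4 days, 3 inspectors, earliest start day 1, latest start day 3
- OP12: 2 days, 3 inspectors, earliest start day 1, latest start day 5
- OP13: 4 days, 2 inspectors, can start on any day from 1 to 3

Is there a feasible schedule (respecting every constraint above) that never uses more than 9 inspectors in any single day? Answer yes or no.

no

The minimum achievable peak is 10; 9 < 10, so no feasible schedule stays within the cap.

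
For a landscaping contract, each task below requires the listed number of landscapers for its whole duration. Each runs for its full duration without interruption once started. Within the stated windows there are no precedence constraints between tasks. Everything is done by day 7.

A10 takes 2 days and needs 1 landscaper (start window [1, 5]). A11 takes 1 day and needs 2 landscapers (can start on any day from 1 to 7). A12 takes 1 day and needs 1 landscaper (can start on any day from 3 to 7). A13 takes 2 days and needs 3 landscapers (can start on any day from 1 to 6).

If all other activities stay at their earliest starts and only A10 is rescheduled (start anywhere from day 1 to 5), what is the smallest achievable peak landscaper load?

5

A10@1: d1:6  d2:4  d3:1  d4:0  d5:0  d6:0  d7:0 → peak 6
A10@2: d1:5  d2:4  d3:2  d4:0  d5:0  d6:0  d7:0 → peak 5
A10@3: d1:5  d2:3  d3:2  d4:1  d5:0  d6:0  d7:0 → peak 5
A10@4: d1:5  d2:3  d3:1  d4:1  d5:1  d6:0  d7:0 → peak 5
A10@5: d1:5  d2:3  d3:1  d4:0  d5:1  d6:1  d7:0 → peak 5
Best is A10@2, peak 5.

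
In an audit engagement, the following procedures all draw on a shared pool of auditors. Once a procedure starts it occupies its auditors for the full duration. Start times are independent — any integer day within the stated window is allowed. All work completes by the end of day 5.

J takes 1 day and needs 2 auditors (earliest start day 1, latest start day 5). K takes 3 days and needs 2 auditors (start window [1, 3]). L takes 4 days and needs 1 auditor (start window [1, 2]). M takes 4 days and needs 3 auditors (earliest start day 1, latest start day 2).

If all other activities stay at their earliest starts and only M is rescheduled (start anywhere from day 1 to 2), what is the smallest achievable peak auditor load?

6

M@1: d1:8  d2:6  d3:6  d4:4  d5:0 → peak 8
M@2: d1:5  d2:6  d3:6  d4:4  d5:3 → peak 6
Best is M@2, peak 6.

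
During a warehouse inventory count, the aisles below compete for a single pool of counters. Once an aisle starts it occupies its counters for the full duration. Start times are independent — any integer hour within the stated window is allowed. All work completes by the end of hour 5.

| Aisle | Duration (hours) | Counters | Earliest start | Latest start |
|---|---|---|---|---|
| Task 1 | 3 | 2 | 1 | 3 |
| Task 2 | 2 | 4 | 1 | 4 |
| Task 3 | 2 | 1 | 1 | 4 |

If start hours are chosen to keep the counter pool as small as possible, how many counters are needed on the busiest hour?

Early-start (Task 1@1, Task 2@1, Task 3@1) gives peak 7: h1:7  h2:7  h3:2  h4:0  h5:0.
Shift Task 2→4.
Schedule Task 1@1, Task 2@4, Task 3@1: h1:3  h2:3  h3:2  h4:4  h5:4 — peak 4.
Total counter-hours = 16 over 5 hours ⇒ peak ≥ ⌈16/5⌉ = 4, so 4 is optimal.

4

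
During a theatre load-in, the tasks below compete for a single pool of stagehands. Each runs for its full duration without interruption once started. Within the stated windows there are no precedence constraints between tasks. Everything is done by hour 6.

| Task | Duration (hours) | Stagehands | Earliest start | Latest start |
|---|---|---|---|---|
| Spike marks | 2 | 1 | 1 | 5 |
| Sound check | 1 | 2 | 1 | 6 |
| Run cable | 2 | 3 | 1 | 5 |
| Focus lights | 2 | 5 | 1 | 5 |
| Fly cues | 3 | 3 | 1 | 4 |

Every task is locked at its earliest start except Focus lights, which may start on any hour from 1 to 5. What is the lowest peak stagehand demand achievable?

Focus lights@1: h1:14  h2:12  h3:3  h4:0  h5:0  h6:0 → peak 14
Focus lights@2: h1:9  h2:12  h3:8  h4:0  h5:0  h6:0 → peak 12
Focus lights@3: h1:9  h2:7  h3:8  h4:5  h5:0  h6:0 → peak 9
Focus lights@4: h1:9  h2:7  h3:3  h4:5  h5:5  h6:0 → peak 9
Focus lights@5: h1:9  h2:7  h3:3  h4:0  h5:5  h6:5 → peak 9
Best is Focus lights@3, peak 9.

9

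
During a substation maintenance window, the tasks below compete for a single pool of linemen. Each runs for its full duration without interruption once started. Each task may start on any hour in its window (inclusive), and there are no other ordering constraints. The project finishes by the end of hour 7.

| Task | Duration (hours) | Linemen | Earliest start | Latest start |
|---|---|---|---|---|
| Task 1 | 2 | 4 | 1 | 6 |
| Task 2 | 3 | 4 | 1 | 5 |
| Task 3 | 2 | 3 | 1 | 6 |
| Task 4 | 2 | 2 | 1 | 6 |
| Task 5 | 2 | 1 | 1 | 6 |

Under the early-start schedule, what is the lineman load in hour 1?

14

At early start, hour 1 has: Task 1, Task 2, Task 3, Task 4, Task 5.
Demand: 4 + 4 + 3 + 2 + 1 = 14.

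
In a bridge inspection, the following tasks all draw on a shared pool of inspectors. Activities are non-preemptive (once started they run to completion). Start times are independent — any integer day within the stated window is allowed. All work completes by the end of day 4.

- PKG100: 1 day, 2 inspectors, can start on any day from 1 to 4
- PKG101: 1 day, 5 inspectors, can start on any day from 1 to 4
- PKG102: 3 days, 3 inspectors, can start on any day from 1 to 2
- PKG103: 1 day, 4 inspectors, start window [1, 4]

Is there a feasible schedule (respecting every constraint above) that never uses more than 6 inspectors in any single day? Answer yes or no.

The minimum achievable peak is 7; 6 < 7, so no feasible schedule stays within the cap.

no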